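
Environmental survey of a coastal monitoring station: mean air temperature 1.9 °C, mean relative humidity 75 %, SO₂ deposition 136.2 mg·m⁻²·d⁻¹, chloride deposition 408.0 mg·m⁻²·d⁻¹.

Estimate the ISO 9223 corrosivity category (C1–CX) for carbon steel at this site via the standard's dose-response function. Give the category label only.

C5

carbon steel: temperature factor f = +0.150·(-8.1) = -1.2150
  SO₂ term: 1.77·136.2^0.52·exp(0.02·75-1.2150) = 30.31
  Sd branch = 0.102·Sd^0.62·e^(0.033·RH+0.04·T) = 54.34 μm/a
  sum: 30.31 + 54.34 → r_corr = 84.64 μm/a
Category bounds: 80…200 μm/a bracket r_corr ⇒ C5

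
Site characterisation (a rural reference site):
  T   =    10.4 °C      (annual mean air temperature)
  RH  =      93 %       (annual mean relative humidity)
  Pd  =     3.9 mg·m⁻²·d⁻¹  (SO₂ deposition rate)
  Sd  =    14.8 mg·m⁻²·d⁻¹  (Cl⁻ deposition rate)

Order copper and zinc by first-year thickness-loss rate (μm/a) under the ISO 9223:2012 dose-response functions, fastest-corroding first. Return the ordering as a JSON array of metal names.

copper: temperature factor f = -0.080·(0.4) = -0.0320
  SO₂ term: 0.0053·3.9^0.26·exp(0.059·93-0.0320) = 1.766
  Sd branch = 0.01025·Sd^0.27·e^(0.036·RH+0.049·T) = 1.005 μm/a
  sum: 1.766 + 1.005 → r_corr = 2.771 μm/a
zinc: temperature factor f = -0.071·(0.4) = -0.0284
  SO₂ term: 0.0129·3.9^0.44·exp(0.046·93-0.0284) = 1.645
  Sd branch = 0.0175·Sd^0.57·e^(0.008·RH+0.085·T) = 0.4141 μm/a
  sum: 1.645 + 0.4141 → r_corr = 2.059 μm/a
Ordering by μm/a: copper (2.77) > zinc (2.06)

["copper", "zinc"]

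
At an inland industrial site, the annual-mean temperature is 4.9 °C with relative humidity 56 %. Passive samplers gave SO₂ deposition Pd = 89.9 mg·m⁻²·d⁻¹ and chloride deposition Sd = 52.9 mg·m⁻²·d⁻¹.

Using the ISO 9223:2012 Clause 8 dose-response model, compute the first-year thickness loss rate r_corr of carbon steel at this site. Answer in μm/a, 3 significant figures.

r_corr = 35.4 μm/a

carbon steel: f(T) = +0.150·(T−10) [T≤10 °C] = -0.7650
  Pd branch = 1.77·Pd^0.52·e^(0.02·RH+f) = 26.19 μm/a
  Cl⁻ term: 0.102·52.9^0.62·exp(0.033·56+0.04·4.9) = 9.222
  sum: 26.19 + 9.222 → r_corr = 35.41 μm/a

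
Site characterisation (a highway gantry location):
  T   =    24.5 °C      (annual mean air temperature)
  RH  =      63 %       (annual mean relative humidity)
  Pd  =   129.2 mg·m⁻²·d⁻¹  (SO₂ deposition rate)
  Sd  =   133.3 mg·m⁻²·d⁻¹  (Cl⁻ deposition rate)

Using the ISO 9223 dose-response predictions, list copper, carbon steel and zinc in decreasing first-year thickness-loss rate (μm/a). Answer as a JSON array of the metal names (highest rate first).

copper: T>10 °C ⇒ hinge -0.080·(24.5−10) = -1.1600
  Pd branch = 0.0053·Pd^0.26·e^(0.059·RH+f) = 0.2419 μm/a
  Cl⁻ term: 0.01025·133.3^0.27·exp(0.036·63+0.049·24.5) = 1.232
  r_corr = 0.2419 + 1.232 = 1.474 μm/a
carbon steel: f(T) = -0.054·(T−10) [T>10 °C] = -0.7830
  SO₂ term: 1.77·129.2^0.52·exp(0.02·63-0.7830) = 35.73
  Sd branch = 0.102·Sd^0.62·e^(0.033·RH+0.04·T) = 45.13 μm/a
  sum: 35.73 + 45.13 → r_corr = 80.86 μm/a
zinc: temperature factor f = -0.071·(14.5) = -1.0295
  Pd branch = 0.0129·Pd^0.44·e^(0.046·RH+f) = 0.7096 μm/a
  Sd branch = 0.0175·Sd^0.57·e^(0.008·RH+0.085·T) = 3.78 μm/a
  sum: 0.7096 + 3.78 → r_corr = 4.49 μm/a
Ordering by μm/a: carbon steel (80.9) > zinc (4.49) > copper (1.47)

["carbon steel", "zinc", "copper"]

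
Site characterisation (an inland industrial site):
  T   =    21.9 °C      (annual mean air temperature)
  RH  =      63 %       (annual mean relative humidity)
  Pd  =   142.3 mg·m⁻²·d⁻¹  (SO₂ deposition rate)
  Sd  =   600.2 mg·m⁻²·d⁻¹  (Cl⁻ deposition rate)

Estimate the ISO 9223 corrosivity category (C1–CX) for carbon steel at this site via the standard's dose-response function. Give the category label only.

carbon steel: f(T) = -0.054·(T−10) [T>10 °C] = -0.6426
  sulphur-dioxide contribution → 43.23 μm/a
  chloride contribution → 103.4 μm/a
  ⇒ r_corr(carbon steel) = 146.6 μm/a
ISO 9223 Table 2 (carbon steel): 80 < 147 ≤ 200 μm/a ⇒ C5

C5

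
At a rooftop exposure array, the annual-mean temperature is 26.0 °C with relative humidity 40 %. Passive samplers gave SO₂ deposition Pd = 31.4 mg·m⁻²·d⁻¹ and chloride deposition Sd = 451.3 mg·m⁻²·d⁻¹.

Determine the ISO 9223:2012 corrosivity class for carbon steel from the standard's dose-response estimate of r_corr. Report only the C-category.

C4

carbon steel: f(T) = -0.054·(T−10) [T>10 °C] = -0.8640
  sulphur-dioxide contribution → 9.967 μm/a
  chloride contribution → 47.79 μm/a
  ⇒ r_corr(carbon steel) = 57.75 μm/a
57.8 μm/a falls in (50, 80] for carbon steel → category C4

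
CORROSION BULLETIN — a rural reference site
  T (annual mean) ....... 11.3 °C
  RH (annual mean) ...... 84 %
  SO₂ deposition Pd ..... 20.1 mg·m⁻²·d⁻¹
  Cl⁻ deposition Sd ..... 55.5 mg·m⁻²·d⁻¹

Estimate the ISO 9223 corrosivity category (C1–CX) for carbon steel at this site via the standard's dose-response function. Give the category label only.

C4

carbon steel: f(T) = -0.054·(T−10) [T>10 °C] = -0.0702
  sulphur-dioxide contribution → 42.15 μm/a
  chloride contribution → 30.92 μm/a
  ⇒ r_corr(carbon steel) = 73.07 μm/a
Category bounds: 50…80 μm/a bracket r_corr ⇒ C4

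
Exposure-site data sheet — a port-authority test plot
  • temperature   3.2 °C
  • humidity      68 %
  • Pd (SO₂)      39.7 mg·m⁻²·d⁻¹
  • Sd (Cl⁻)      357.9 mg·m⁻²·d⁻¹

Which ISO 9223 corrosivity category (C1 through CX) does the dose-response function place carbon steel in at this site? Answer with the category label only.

C4

carbon steel: temperature factor f = +0.150·(-6.8) = -1.0200
  SO₂ term: 1.77·39.7^0.52·exp(0.02·68-1.0200) = 16.87
  Sd branch = 0.102·Sd^0.62·e^(0.033·RH+0.04·T) = 41.89 μm/a
  r_corr = 16.87 + 41.89 = 58.75 μm/a
ISO 9223 Table 2 (carbon steel): 50 < 58.8 ≤ 80 μm/a ⇒ C4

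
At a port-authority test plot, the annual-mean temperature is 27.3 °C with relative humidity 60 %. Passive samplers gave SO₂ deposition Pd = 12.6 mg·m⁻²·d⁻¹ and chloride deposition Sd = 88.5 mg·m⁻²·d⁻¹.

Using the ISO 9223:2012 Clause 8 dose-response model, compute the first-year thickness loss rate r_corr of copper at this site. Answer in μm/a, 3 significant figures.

r_corr = 1.22 μm/a

copper: f(T) = -0.080·(T−10) [T>10 °C] = -1.3840
  SO₂ term: 0.0053·12.6^0.26·exp(0.059·60-1.3840) = 0.08845
  Sd branch = 0.01025·Sd^0.27·e^(0.036·RH+0.049·T) = 1.136 μm/a
  r_corr = 0.08845 + 1.136 = 1.225 μm/a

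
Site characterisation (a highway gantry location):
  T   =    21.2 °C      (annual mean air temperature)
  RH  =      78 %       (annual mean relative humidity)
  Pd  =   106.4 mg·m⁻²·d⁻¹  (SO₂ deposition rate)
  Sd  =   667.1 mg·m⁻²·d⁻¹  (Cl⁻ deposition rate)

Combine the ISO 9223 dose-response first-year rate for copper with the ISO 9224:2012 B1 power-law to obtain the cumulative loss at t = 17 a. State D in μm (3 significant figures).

copper: T>10 °C ⇒ hinge -0.080·(21.2−10) = -0.8960
  SO₂ term: 0.0053·106.4^0.26·exp(0.059·78-0.8960) = 0.7257
  Sd branch = 0.01025·Sd^0.27·e^(0.036·RH+0.049·T) = 2.779 μm/a
  sum: 0.7257 + 2.779 → r_corr = 3.505 μm/a
ISO 9224: D(t) = r_corr · t^b with b = 0.667 (copper, B1)
  D(17) = 3.505 × 17^0.667 = 3.505 × 6.618 = 23.19 μm

D(17) = 23.2 μm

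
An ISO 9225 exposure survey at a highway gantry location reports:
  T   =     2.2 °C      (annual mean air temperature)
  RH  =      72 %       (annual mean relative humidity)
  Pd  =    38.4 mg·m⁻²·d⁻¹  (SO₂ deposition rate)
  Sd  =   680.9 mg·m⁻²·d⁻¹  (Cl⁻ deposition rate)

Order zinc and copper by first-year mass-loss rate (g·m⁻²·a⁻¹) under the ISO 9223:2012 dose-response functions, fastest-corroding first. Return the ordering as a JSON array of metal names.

["zinc", "copper"]

zinc: T≤10 °C ⇒ hinge +0.038·(2.2−10) = -0.2964
  sulphur-dioxide contribution → 1.31 μm/a
  chloride contribution → 1.546 μm/a
  total first-year rate 2.856 μm/a
  mass loss = 2.856 μm/a × 7.14 g/cm³ = 20.39 g·m⁻²·a⁻¹
copper: f(T) = +0.126·(T−10) [T≤10 °C] = -0.9828
  sulphur-dioxide contribution → 0.3583 μm/a
  chloride contribution → 0.8875 μm/a
  total first-year rate 1.246 μm/a
  mass loss = 1.246 μm/a × 8.96 g/cm³ = 11.16 g·m⁻²·a⁻¹
Ordering by g·m⁻²·a⁻¹: zinc (20.4) > copper (11.2)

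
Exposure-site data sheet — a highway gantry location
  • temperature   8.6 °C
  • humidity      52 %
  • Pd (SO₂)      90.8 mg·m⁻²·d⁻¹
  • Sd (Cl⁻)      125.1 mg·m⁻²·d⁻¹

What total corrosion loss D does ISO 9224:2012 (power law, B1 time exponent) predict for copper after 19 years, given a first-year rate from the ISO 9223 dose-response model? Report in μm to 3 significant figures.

copper: temperature factor f = +0.126·(-1.4) = -0.1764
  sulphur-dioxide contribution → 0.3084 μm/a
  chloride contribution → 0.3741 μm/a
  ⇒ r_corr(copper) = 0.6826 μm/a
Power-law: D(19) = r_corr · 19^0.667
  D(19) = 0.6826 × 19^0.667 = 0.6826 × 7.127 = 4.865 μm

D(19) = 4.86 μm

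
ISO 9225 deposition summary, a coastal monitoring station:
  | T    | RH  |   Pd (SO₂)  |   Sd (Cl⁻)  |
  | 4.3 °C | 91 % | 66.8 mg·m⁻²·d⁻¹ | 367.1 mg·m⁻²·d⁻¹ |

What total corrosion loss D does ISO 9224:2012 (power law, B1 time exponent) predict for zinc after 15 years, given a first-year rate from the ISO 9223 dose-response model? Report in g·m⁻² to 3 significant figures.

D(15) = 378 g·m⁻²

zinc: T≤10 °C ⇒ hinge +0.038·(4.3−10) = -0.2166
  Pd branch = 0.0129·Pd^0.44·e^(0.046·RH+f) = 4.339 μm/a
  Sd branch = 0.0175·Sd^0.57·e^(0.008·RH+0.085·T) = 1.513 μm/a
  sum: 4.339 + 1.513 → r_corr = 5.852 μm/a
Power-law: D(15) = r_corr · 15^0.813
  D(15) = 5.852 × 15^0.813 = 5.852 × 9.04 = 52.9 μm
  Mass loss = 52.9 μm × 7.14 g/cm³ = 377.7 g·m⁻²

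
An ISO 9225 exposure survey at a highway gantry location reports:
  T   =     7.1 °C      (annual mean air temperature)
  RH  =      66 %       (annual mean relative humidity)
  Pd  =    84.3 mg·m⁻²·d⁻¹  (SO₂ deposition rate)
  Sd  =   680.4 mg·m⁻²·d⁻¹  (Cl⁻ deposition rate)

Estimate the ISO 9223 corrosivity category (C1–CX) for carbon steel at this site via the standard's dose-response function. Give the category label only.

carbon steel: T≤10 °C ⇒ hinge +0.150·(7.1−10) = -0.4350
  Pd branch = 1.77·Pd^0.52·e^(0.02·RH+f) = 43.03 μm/a
  Sd branch = 0.102·Sd^0.62·e^(0.033·RH+0.04·T) = 68.26 μm/a
  r_corr = 43.03 + 68.26 = 111.3 μm/a
Category bounds: 80…200 μm/a bracket r_corr ⇒ C5

C5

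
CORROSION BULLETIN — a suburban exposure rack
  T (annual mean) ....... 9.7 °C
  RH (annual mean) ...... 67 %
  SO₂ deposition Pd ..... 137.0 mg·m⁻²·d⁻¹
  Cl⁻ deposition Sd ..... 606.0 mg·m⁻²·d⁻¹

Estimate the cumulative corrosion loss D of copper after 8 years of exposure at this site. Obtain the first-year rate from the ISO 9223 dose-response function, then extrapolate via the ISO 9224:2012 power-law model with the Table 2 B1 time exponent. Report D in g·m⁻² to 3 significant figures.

copper: f(T) = +0.126·(T−10) [T≤10 °C] = -0.0378
  Pd branch = 0.0053·Pd^0.26·e^(0.059·RH+f) = 0.9554 μm/a
  Sd branch = 0.01025·Sd^0.27·e^(0.036·RH+0.049·T) = 1.037 μm/a
  sum: 0.9554 + 1.037 → r_corr = 1.993 μm/a
ISO 9224: D(t) = r_corr · t^b with b = 0.667 (copper, B1)
  D(8) = 1.993 × 8^0.667 = 1.993 × 4.003 = 7.976 μm
  Mass loss = 7.976 μm × 8.96 g/cm³ = 71.47 g·m⁻²

D(8) = 71.5 g·m⁻²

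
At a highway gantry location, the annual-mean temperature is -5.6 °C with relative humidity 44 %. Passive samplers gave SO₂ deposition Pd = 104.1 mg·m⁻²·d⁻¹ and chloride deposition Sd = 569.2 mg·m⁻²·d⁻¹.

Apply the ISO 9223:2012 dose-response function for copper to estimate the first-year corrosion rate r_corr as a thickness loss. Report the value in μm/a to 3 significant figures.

copper: temperature factor f = +0.126·(-15.6) = -1.9656
  SO₂ term: 0.0053·104.1^0.26·exp(0.059·44-1.9656) = 0.03331
  Cl⁻ term: 0.01025·569.2^0.27·exp(0.036·44+0.049·-5.6) = 0.2106
  r_corr = 0.03331 + 0.2106 = 0.2439 μm/a

r_corr = 0.244 μm/a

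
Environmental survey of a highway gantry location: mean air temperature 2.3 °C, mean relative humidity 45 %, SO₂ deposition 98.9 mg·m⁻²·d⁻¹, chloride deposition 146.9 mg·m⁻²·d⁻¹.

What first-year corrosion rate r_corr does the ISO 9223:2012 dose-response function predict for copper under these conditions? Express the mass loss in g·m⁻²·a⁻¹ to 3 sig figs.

copper: f(T) = +0.126·(T−10) [T≤10 °C] = -0.9702
  SO₂ term: 0.0053·98.9^0.26·exp(0.059·45-0.9702) = 0.09435
  Cl⁻ term: 0.01025·146.9^0.27·exp(0.036·45+0.049·2.3) = 0.223
  sum: 0.09435 + 0.223 → r_corr = 0.3174 μm/a
Convert to mass loss: 0.3174 μm/a × 8.96 g/cm³ = 2.844 g·m⁻²·a⁻¹

r_corr = 2.84 g·m⁻²·a⁻¹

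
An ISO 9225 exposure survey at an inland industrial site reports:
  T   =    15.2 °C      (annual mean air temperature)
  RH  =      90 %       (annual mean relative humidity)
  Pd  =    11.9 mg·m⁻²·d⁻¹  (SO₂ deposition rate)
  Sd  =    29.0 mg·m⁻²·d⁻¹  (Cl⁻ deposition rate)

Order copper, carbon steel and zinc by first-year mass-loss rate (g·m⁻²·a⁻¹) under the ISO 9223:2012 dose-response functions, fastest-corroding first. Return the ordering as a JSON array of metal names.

["carbon steel", "copper", "zinc"]

copper: f(T) = -0.080·(T−10) [T>10 °C] = -0.4160
  SO₂ term: 0.0053·11.9^0.26·exp(0.059·90-0.4160) = 1.347
  Sd branch = 0.01025·Sd^0.27·e^(0.036·RH+0.049·T) = 1.368 μm/a
  sum: 1.347 + 1.368 → r_corr = 2.715 μm/a
  mass loss = 2.715 μm/a × 8.96 g/cm³ = 24.33 g·m⁻²·a⁻¹
carbon steel: temperature factor f = -0.054·(5.2) = -0.2808
  SO₂ term: 1.77·11.9^0.52·exp(0.02·90-0.2808) = 29.31
  Cl⁻ term: 0.102·29.0^0.62·exp(0.033·90+0.04·15.2) = 29.46
  sum: 29.31 + 29.46 → r_corr = 58.77 μm/a
  mass loss = 58.77 μm/a × 7.85 g/cm³ = 461.3 g·m⁻²·a⁻¹
zinc: T>10 °C ⇒ hinge -0.071·(15.2−10) = -0.3692
  SO₂ term: 0.0129·11.9^0.44·exp(0.046·90-0.3692) = 1.665
  Cl⁻ term: 0.0175·29.0^0.57·exp(0.008·90+0.085·15.2) = 0.8921
  r_corr = 1.665 + 0.8921 = 2.557 μm/a
  mass loss = 2.557 μm/a × 7.14 g/cm³ = 18.26 g·m⁻²·a⁻¹
Ordering by g·m⁻²·a⁻¹: carbon steel (461) > copper (24.3) > zinc (18.3)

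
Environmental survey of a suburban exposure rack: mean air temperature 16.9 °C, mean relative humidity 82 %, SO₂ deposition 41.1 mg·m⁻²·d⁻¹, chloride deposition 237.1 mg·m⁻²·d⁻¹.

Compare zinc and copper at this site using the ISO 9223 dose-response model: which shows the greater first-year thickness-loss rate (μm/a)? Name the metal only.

zinc

zinc: temperature factor f = -0.071·(6.9) = -0.4899
  SO₂ term: 0.0129·41.1^0.44·exp(0.046·82-0.4899) = 1.762
  Sd branch = 0.0175·Sd^0.57·e^(0.008·RH+0.085·T) = 3.203 μm/a
  r_corr = 1.762 + 3.203 = 4.965 μm/a
copper: f(T) = -0.080·(T−10) [T>10 °C] = -0.5520
  SO₂ term: 0.0053·41.1^0.26·exp(0.059·82-0.5520) = 1.012
  Sd branch = 0.01025·Sd^0.27·e^(0.036·RH+0.049·T) = 1.966 μm/a
  r_corr = 1.012 + 1.966 = 2.978 μm/a
Ordering by μm/a: zinc (4.96) > copper (2.98)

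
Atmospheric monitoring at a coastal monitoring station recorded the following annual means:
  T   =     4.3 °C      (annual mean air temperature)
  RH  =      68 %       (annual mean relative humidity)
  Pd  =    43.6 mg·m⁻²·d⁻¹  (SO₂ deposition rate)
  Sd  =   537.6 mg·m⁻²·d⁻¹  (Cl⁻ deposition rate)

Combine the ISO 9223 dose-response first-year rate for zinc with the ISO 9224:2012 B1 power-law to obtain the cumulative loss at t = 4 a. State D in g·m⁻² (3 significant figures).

zinc: f(T) = +0.038·(T−10) [T≤10 °C] = -0.2166
  Pd branch = 0.0129·Pd^0.44·e^(0.046·RH+f) = 1.248 μm/a
  Sd branch = 0.0175·Sd^0.57·e^(0.008·RH+0.085·T) = 1.565 μm/a
  r_corr = 1.248 + 1.565 = 2.813 μm/a
Long-term exponent b (ISO 9224 Table 2, B1) = 0.813
  D(4) = 2.813 × 4^0.813 = 2.813 × 3.087 = 8.682 μm
  Mass loss = 8.682 μm × 7.14 g/cm³ = 61.99 g·m⁻²

D(4) = 62.0 g·m⁻²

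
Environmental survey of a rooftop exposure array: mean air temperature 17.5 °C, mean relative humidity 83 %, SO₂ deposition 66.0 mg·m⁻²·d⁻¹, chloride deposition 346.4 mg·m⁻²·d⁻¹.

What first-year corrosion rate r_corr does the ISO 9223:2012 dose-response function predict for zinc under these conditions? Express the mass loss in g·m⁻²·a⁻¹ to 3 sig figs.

zinc: f(T) = -0.071·(T−10) [T>10 °C] = -0.5325
  sulphur-dioxide contribution → 2.178 μm/a
  chloride contribution → 4.217 μm/a
  ⇒ r_corr(zinc) = 6.395 μm/a
Convert to mass loss: 6.395 μm/a × 7.14 g/cm³ = 45.66 g·m⁻²·a⁻¹

r_corr = 45.7 g·m⁻²·a⁻¹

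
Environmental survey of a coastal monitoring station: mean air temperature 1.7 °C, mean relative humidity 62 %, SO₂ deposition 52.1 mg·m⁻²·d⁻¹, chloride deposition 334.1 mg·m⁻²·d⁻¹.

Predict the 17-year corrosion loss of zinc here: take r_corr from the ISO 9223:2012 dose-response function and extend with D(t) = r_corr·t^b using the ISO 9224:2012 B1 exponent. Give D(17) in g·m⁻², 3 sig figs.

zinc: T≤10 °C ⇒ hinge +0.038·(1.7−10) = -0.3154
  Pd branch = 0.0129·Pd^0.44·e^(0.046·RH+f) = 0.9282 μm/a
  Sd branch = 0.0175·Sd^0.57·e^(0.008·RH+0.085·T) = 0.9116 μm/a
  r_corr = 0.9282 + 0.9116 = 1.84 μm/a
Long-term exponent b (ISO 9224 Table 2, B1) = 0.813
  D(17) = 1.84 × 17^0.813 = 1.84 × 10.01 = 18.41 μm
  Mass loss = 18.41 μm × 7.14 g/cm³ = 131.5 g·m⁻²

D(17) = 131 g·m⁻²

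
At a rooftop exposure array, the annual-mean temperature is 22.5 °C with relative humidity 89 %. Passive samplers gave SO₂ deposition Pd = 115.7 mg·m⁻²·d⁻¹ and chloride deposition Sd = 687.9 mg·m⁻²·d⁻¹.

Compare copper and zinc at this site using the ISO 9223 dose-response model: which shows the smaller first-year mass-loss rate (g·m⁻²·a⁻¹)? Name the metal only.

copper

copper: temperature factor f = -0.080·(12.5) = -1.0000
  sulphur-dioxide contribution → 1.279 μm/a
  chloride contribution → 4.438 μm/a
  total first-year rate 5.717 μm/a
  mass loss = 5.717 μm/a × 8.96 g/cm³ = 51.22 g·m⁻²·a⁻¹
zinc: f(T) = -0.071·(T−10) [T>10 °C] = -0.8875
  sulphur-dioxide contribution → 2.576 μm/a
  chloride contribution → 10.01 μm/a
  ⇒ r_corr(zinc) = 12.58 μm/a
  mass loss = 12.58 μm/a × 7.14 g/cm³ = 89.83 g·m⁻²·a⁻¹
Ordering by g·m⁻²·a⁻¹: zinc (89.8) > copper (51.2)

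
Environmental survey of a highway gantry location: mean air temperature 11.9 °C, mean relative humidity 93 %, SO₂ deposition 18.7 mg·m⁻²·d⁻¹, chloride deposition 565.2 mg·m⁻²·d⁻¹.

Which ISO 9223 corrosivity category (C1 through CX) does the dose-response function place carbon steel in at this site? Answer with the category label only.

carbon steel: T>10 °C ⇒ hinge -0.054·(11.9−10) = -0.1026
  SO₂ term: 1.77·18.7^0.52·exp(0.02·93-0.1026) = 47.05
  Sd branch = 0.102·Sd^0.62·e^(0.033·RH+0.04·T) = 179.7 μm/a
  sum: 47.05 + 179.7 → r_corr = 226.7 μm/a
ISO 9223 Table 2 (carbon steel): 200 < 227 ≤ 700 μm/a ⇒ CX

CX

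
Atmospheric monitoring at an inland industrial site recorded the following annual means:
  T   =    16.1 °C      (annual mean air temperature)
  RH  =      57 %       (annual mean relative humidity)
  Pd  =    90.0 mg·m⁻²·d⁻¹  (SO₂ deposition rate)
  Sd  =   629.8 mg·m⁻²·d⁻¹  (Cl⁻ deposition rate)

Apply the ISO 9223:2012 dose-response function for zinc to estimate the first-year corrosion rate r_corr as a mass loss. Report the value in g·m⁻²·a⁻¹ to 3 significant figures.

r_corr = 36.5 g·m⁻²·a⁻¹

zinc: f(T) = -0.071·(T−10) [T>10 °C] = -0.4331
  sulphur-dioxide contribution → 0.8338 μm/a
  chloride contribution → 4.275 μm/a
  total first-year rate 5.109 μm/a
Convert to mass loss: 5.109 μm/a × 7.14 g/cm³ = 36.48 g·m⁻²·a⁻¹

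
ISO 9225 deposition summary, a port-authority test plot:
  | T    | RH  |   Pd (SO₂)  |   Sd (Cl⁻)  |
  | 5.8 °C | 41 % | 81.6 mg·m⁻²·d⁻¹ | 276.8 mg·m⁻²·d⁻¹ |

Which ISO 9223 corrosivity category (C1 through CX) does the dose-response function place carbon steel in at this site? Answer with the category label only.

C3

carbon steel: T≤10 °C ⇒ hinge +0.150·(5.8−10) = -0.6300
  sulphur-dioxide contribution → 21.11 μm/a
  chloride contribution → 16.26 μm/a
  ⇒ r_corr(carbon steel) = 37.37 μm/a
ISO 9223 Table 2 (carbon steel): 25 < 37.4 ≤ 50 μm/a ⇒ C3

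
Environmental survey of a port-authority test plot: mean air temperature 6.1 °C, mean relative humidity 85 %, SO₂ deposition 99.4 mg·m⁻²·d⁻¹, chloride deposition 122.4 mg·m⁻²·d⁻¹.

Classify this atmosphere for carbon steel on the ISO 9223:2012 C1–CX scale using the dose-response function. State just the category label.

C5

carbon steel: f(T) = +0.150·(T−10) [T≤10 °C] = -0.5850
  SO₂ term: 1.77·99.4^0.52·exp(0.02·85-0.5850) = 59
  Cl⁻ term: 0.102·122.4^0.62·exp(0.033·85+0.04·6.1) = 42.38
  sum: 59 + 42.38 → r_corr = 101.4 μm/a
Category bounds: 80…200 μm/a bracket r_corr ⇒ C5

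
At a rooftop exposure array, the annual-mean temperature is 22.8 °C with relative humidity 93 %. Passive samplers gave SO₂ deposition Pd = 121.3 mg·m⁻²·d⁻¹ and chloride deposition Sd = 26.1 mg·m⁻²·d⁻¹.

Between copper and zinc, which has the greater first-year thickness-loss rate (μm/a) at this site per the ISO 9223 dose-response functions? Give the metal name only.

copper: f(T) = -0.080·(T−10) [T>10 °C] = -1.0240
  Pd branch = 0.0053·Pd^0.26·e^(0.059·RH+f) = 1.601 μm/a
  Cl⁻ term: 0.01025·26.1^0.27·exp(0.036·93+0.049·22.8) = 2.15
  r_corr = 1.601 + 2.15 = 3.751 μm/a
zinc: T>10 °C ⇒ hinge -0.071·(22.8−10) = -0.9088
  Pd branch = 0.0129·Pd^0.44·e^(0.046·RH+f) = 3.095 μm/a
  Cl⁻ term: 0.0175·26.1^0.57·exp(0.008·93+0.085·22.8) = 1.642
  r_corr = 3.095 + 1.642 = 4.737 μm/a
Ordering by μm/a: zinc (4.74) > copper (3.75)

zinc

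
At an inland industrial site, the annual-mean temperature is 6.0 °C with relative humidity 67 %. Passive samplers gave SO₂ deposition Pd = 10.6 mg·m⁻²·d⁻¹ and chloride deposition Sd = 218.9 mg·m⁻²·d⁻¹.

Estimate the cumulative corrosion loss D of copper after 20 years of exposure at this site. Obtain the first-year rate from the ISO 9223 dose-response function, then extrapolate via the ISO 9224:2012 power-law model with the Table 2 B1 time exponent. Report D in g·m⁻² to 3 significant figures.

D(20) = 63.8 g·m⁻²

copper: temperature factor f = +0.126·(-4.0) = -0.5040
  Pd branch = 0.0053·Pd^0.26·e^(0.059·RH+f) = 0.3081 μm/a
  Sd branch = 0.01025·Sd^0.27·e^(0.036·RH+0.049·T) = 0.6573 μm/a
  r_corr = 0.3081 + 0.6573 = 0.9655 μm/a
Long-term exponent b (ISO 9224 Table 2, B1) = 0.667
  D(20) = 0.9655 × 20^0.667 = 0.9655 × 7.375 = 7.121 μm
  Mass loss = 7.121 μm × 8.96 g/cm³ = 63.8 g·m⁻²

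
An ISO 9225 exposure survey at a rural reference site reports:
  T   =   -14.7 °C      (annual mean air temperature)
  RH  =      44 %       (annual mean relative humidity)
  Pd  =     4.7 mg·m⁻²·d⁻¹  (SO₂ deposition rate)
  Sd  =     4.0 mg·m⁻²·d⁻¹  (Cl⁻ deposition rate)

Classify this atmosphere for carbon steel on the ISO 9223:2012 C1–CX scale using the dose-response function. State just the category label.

C1

carbon steel: temperature factor f = +0.150·(-24.7) = -3.7050
  SO₂ term: 1.77·4.7^0.52·exp(0.02·44-3.7050) = 0.2347
  Sd branch = 0.102·Sd^0.62·e^(0.033·RH+0.04·T) = 0.5716 μm/a
  r_corr = 0.2347 + 0.5716 = 0.8064 μm/a
0.806 μm/a falls in (0, 1.3] for carbon steel → category C1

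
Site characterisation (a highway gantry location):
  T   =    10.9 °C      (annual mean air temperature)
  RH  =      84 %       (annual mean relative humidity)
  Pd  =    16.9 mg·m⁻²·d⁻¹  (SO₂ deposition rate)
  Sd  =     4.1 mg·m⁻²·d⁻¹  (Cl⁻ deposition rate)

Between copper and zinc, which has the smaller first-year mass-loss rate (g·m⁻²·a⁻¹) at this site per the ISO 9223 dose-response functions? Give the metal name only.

zinc

copper: T>10 °C ⇒ hinge -0.080·(10.9−10) = -0.0720
  sulphur-dioxide contribution → 1.461 μm/a
  chloride contribution → 0.5265 μm/a
  total first-year rate 1.987 μm/a
  mass loss = 1.987 μm/a × 8.96 g/cm³ = 17.81 g·m⁻²·a⁻¹
zinc: temperature factor f = -0.071·(0.9) = -0.0639
  sulphur-dioxide contribution → 2.001 μm/a
  chloride contribution → 0.1934 μm/a
  ⇒ r_corr(zinc) = 2.194 μm/a
  mass loss = 2.194 μm/a × 7.14 g/cm³ = 15.67 g·m⁻²·a⁻¹
Ordering by g·m⁻²·a⁻¹: copper (17.8) > zinc (15.7)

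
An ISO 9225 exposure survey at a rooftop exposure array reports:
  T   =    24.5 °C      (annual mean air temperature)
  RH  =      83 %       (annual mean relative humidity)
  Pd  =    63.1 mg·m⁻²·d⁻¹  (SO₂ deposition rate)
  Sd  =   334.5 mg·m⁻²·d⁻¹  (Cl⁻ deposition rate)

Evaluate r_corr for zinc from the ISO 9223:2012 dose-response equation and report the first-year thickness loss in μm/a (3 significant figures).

zinc: temperature factor f = -0.071·(14.5) = -1.0295
  SO₂ term: 0.0129·63.1^0.44·exp(0.046·83-1.0295) = 1.299
  Cl⁻ term: 0.0175·334.5^0.57·exp(0.008·83+0.085·24.5) = 7.494
  r_corr = 1.299 + 7.494 = 8.793 μm/a

r_corr = 8.79 μm/a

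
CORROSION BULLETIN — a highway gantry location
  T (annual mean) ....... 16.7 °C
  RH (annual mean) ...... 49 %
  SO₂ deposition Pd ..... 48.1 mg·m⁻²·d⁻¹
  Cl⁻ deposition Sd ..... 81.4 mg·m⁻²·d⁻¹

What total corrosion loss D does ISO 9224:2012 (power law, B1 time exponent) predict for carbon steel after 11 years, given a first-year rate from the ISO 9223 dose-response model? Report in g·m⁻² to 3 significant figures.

D(11) = 1.10e+03 g·m⁻²

carbon steel: f(T) = -0.054·(T−10) [T>10 °C] = -0.3618
  Pd branch = 1.77·Pd^0.52·e^(0.02·RH+f) = 24.61 μm/a
  Sd branch = 0.102·Sd^0.62·e^(0.033·RH+0.04·T) = 15.33 μm/a
  r_corr = 24.61 + 15.33 = 39.94 μm/a
Power-law: D(11) = r_corr · 11^0.523
  D(11) = 39.94 × 11^0.523 = 39.94 × 3.505 = 140 μm
  Mass loss = 140 μm × 7.85 g/cm³ = 1099 g·m⁻²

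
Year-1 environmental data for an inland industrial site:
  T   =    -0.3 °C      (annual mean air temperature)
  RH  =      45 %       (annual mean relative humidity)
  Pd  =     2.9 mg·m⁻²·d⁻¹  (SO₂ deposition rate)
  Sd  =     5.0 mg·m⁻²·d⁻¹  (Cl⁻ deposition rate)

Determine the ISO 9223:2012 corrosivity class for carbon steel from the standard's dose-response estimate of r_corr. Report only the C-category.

carbon steel: T≤10 °C ⇒ hinge +0.150·(-0.3−10) = -1.5450
  Pd branch = 1.77·Pd^0.52·e^(0.02·RH+f) = 1.615 μm/a
  Sd branch = 0.102·Sd^0.62·e^(0.033·RH+0.04·T) = 1.207 μm/a
  r_corr = 1.615 + 1.207 = 2.822 μm/a
ISO 9223 Table 2 (carbon steel): 1.3 < 2.82 ≤ 25 μm/a ⇒ C2

C2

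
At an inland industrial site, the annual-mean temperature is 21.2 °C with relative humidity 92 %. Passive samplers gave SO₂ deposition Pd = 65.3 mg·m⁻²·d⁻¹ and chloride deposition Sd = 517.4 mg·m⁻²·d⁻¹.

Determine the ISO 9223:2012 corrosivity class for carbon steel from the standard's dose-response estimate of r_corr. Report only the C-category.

carbon steel: f(T) = -0.054·(T−10) [T>10 °C] = -0.6048
  Pd branch = 1.77·Pd^0.52·e^(0.02·RH+f) = 53.48 μm/a
  Sd branch = 0.102·Sd^0.62·e^(0.033·RH+0.04·T) = 238.8 μm/a
  sum: 53.48 + 238.8 → r_corr = 292.2 μm/a
292 μm/a falls in (200, 700] for carbon steel → category CX

CX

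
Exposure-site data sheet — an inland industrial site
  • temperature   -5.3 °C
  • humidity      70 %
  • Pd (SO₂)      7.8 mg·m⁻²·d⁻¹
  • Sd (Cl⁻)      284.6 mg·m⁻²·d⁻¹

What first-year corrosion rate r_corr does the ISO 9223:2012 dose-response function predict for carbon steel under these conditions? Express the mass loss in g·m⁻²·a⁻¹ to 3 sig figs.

r_corr = 233 g·m⁻²·a⁻¹

carbon steel: temperature factor f = +0.150·(-15.3) = -2.2950
  SO₂ term: 1.77·7.8^0.52·exp(0.02·70-2.2950) = 2.105
  Sd branch = 0.102·Sd^0.62·e^(0.033·RH+0.04·T) = 27.63 μm/a
  r_corr = 2.105 + 27.63 = 29.73 μm/a
Convert to mass loss: 29.73 μm/a × 7.85 g/cm³ = 233.4 g·m⁻²·a⁻¹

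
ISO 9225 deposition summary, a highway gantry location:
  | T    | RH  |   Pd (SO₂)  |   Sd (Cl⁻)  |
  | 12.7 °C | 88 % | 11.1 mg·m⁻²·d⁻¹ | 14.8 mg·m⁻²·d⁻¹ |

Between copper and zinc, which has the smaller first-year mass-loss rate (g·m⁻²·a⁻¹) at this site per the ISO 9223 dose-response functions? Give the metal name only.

copper: temperature factor f = -0.080·(2.7) = -0.2160
  SO₂ term: 0.0053·11.1^0.26·exp(0.059·88-0.2160) = 1.436
  Cl⁻ term: 0.01025·14.8^0.27·exp(0.036·88+0.049·12.7) = 0.9393
  sum: 1.436 + 0.9393 → r_corr = 2.375 μm/a
  mass loss = 2.375 μm/a × 8.96 g/cm³ = 21.28 g·m⁻²·a⁻¹
zinc: f(T) = -0.071·(T−10) [T>10 °C] = -0.1917
  Pd branch = 0.0129·Pd^0.44·e^(0.046·RH+f) = 1.759 μm/a
  Sd branch = 0.0175·Sd^0.57·e^(0.008·RH+0.085·T) = 0.4838 μm/a
  r_corr = 1.759 + 0.4838 = 2.243 μm/a
  mass loss = 2.243 μm/a × 7.14 g/cm³ = 16.01 g·m⁻²·a⁻¹
Ordering by g·m⁻²·a⁻¹: copper (21.3) > zinc (16)

zinc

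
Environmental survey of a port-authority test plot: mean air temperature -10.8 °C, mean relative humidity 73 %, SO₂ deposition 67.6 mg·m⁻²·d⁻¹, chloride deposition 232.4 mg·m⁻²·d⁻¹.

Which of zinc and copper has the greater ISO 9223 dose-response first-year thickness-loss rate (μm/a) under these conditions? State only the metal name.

zinc

zinc: T≤10 °C ⇒ hinge +0.038·(-10.8−10) = -0.7904
  Pd branch = 0.0129·Pd^0.44·e^(0.046·RH+f) = 1.074 μm/a
  Cl⁻ term: 0.0175·232.4^0.57·exp(0.008·73+0.085·-10.8) = 0.2797
  sum: 1.074 + 0.2797 → r_corr = 1.353 μm/a
copper: T≤10 °C ⇒ hinge +0.126·(-10.8−10) = -2.6208
  Pd branch = 0.0053·Pd^0.26·e^(0.059·RH+f) = 0.08558 μm/a
  Sd branch = 0.01025·Sd^0.27·e^(0.036·RH+0.049·T) = 0.364 μm/a
  sum: 0.08558 + 0.364 → r_corr = 0.4496 μm/a
Ordering by μm/a: zinc (1.35) > copper (0.45)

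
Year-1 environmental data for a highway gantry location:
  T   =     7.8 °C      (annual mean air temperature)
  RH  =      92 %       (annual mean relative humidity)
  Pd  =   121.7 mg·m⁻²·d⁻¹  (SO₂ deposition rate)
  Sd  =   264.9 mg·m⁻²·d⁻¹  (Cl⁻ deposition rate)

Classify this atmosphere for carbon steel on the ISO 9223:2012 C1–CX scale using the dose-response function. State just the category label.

C5

carbon steel: T≤10 °C ⇒ hinge +0.150·(7.8−10) = -0.3300
  Pd branch = 1.77·Pd^0.52·e^(0.02·RH+f) = 97.3 μm/a
  Sd branch = 0.102·Sd^0.62·e^(0.033·RH+0.04·T) = 92.24 μm/a
  r_corr = 97.3 + 92.24 = 189.5 μm/a
190 μm/a falls in (80, 200] for carbon steel → category C5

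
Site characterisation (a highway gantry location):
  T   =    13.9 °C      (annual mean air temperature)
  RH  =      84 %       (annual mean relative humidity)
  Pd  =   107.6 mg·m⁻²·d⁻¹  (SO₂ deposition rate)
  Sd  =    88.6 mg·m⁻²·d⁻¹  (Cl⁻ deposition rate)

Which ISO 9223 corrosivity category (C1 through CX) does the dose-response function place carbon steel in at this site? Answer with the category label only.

carbon steel: temperature factor f = -0.054·(3.9) = -0.2106
  SO₂ term: 1.77·107.6^0.52·exp(0.02·84-0.2106) = 87.63
  Sd branch = 0.102·Sd^0.62·e^(0.033·RH+0.04·T) = 45.85 μm/a
  r_corr = 87.63 + 45.85 = 133.5 μm/a
ISO 9223 Table 2 (carbon steel): 80 < 133 ≤ 200 μm/a ⇒ C5

C5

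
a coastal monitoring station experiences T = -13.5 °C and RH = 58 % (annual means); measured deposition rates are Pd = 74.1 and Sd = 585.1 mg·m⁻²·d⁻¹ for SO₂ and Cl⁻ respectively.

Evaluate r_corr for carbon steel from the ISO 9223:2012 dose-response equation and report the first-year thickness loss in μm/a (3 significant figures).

carbon steel: f(T) = +0.150·(T−10) [T≤10 °C] = -3.5250
  sulphur-dioxide contribution → 1.56 μm/a
  chloride contribution → 20.94 μm/a
  total first-year rate 22.5 μm/a

r_corr = 22.5 μm/a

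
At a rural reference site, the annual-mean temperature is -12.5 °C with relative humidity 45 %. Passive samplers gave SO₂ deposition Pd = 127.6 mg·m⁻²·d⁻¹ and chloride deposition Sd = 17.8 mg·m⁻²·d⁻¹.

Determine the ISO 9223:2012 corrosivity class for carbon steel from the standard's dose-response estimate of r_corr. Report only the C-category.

carbon steel: T≤10 °C ⇒ hinge +0.150·(-12.5−10) = -3.3750
  SO₂ term: 1.77·127.6^0.52·exp(0.02·45-3.3750) = 1.854
  Cl⁻ term: 0.102·17.8^0.62·exp(0.033·45+0.04·-12.5) = 1.628
  sum: 1.854 + 1.628 → r_corr = 3.482 μm/a
Category bounds: 1.3…25 μm/a bracket r_corr ⇒ C2

C2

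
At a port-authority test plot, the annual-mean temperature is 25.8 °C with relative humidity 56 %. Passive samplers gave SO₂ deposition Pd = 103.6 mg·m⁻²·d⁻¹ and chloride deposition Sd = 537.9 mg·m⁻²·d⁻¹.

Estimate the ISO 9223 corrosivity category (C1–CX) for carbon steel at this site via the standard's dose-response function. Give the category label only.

carbon steel: f(T) = -0.054·(T−10) [T>10 °C] = -0.8532
  Pd branch = 1.77·Pd^0.52·e^(0.02·RH+f) = 25.81 μm/a
  Cl⁻ term: 0.102·537.9^0.62·exp(0.033·56+0.04·25.8) = 89.62
  r_corr = 25.81 + 89.62 = 115.4 μm/a
ISO 9223 Table 2 (carbon steel): 80 < 115 ≤ 200 μm/a ⇒ C5

C5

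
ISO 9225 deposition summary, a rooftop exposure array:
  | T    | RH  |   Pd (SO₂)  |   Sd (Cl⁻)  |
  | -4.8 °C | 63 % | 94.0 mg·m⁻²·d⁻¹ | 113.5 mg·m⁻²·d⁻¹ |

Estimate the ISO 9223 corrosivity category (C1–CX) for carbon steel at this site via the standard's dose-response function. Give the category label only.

carbon steel: f(T) = +0.150·(T−10) [T≤10 °C] = -2.2200
  sulphur-dioxide contribution → 7.196 μm/a
  chloride contribution → 12.65 μm/a
  total first-year rate 19.85 μm/a
19.8 μm/a falls in (1.3, 25] for carbon steel → category C2

C2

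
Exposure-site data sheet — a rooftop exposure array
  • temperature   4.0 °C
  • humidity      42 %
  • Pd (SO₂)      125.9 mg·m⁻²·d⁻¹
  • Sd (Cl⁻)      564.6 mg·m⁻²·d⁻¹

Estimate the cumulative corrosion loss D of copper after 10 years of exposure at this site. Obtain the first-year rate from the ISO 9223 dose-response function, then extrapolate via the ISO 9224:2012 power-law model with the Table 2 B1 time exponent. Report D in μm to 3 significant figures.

copper: temperature factor f = +0.126·(-6.0) = -0.7560
  Pd branch = 0.0053·Pd^0.26·e^(0.059·RH+f) = 0.1043 μm/a
  Sd branch = 0.01025·Sd^0.27·e^(0.036·RH+0.049·T) = 0.3129 μm/a
  r_corr = 0.1043 + 0.3129 = 0.4172 μm/a
Long-term exponent b (ISO 9224 Table 2, B1) = 0.667
  D(10) = 0.4172 × 10^0.667 = 0.4172 × 4.645 = 1.938 μm

D(10) = 1.94 μm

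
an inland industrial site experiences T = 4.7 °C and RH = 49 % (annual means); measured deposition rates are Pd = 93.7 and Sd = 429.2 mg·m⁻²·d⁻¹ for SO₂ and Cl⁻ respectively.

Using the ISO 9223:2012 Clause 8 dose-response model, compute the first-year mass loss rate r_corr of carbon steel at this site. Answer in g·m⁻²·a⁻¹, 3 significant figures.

r_corr = 386 g·m⁻²·a⁻¹

carbon steel: f(T) = +0.150·(T−10) [T≤10 °C] = -0.7950
  SO₂ term: 1.77·93.7^0.52·exp(0.02·49-0.7950) = 22.57
  Sd branch = 0.102·Sd^0.62·e^(0.033·RH+0.04·T) = 26.59 μm/a
  sum: 22.57 + 26.59 → r_corr = 49.17 μm/a
Convert to mass loss: 49.17 μm/a × 7.85 g/cm³ = 386 g·m⁻²·a⁻¹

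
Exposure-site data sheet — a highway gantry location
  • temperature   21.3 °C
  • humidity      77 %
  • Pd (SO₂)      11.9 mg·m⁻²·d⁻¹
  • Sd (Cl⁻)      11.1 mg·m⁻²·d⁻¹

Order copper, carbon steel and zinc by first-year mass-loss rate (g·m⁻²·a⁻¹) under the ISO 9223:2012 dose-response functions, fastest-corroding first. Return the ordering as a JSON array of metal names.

["carbon steel", "copper", "zinc"]

copper: temperature factor f = -0.080·(11.3) = -0.9040
  SO₂ term: 0.0053·11.9^0.26·exp(0.059·77-0.9040) = 0.384
  Sd branch = 0.01025·Sd^0.27·e^(0.036·RH+0.049·T) = 0.8915 μm/a
  r_corr = 0.384 + 0.8915 = 1.275 μm/a
  mass loss = 1.275 μm/a × 8.96 g/cm³ = 11.43 g·m⁻²·a⁻¹
carbon steel: T>10 °C ⇒ hinge -0.054·(21.3−10) = -0.6102
  SO₂ term: 1.77·11.9^0.52·exp(0.02·77-0.6102) = 16.26
  Cl⁻ term: 0.102·11.1^0.62·exp(0.033·77+0.04·21.3) = 13.5
  sum: 16.26 + 13.5 → r_corr = 29.76 μm/a
  mass loss = 29.76 μm/a × 7.85 g/cm³ = 233.6 g·m⁻²·a⁻¹
zinc: f(T) = -0.071·(T−10) [T>10 °C] = -0.8023
  SO₂ term: 0.0129·11.9^0.44·exp(0.046·77-0.8023) = 0.5938
  Sd branch = 0.0175·Sd^0.57·e^(0.008·RH+0.085·T) = 0.7811 μm/a
  r_corr = 0.5938 + 0.7811 = 1.375 μm/a
  mass loss = 1.375 μm/a × 7.14 g/cm³ = 9.817 g·m⁻²·a⁻¹
Ordering by g·m⁻²·a⁻¹: carbon steel (234) > copper (11.4) > zinc (9.82)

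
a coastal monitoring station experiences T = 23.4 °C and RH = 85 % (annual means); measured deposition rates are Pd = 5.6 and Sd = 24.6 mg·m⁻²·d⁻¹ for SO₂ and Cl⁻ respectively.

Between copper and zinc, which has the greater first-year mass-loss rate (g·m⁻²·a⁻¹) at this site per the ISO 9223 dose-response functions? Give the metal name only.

copper: temperature factor f = -0.080·(13.4) = -1.0720
  Pd branch = 0.0053·Pd^0.26·e^(0.059·RH+f) = 0.4278 μm/a
  Sd branch = 0.01025·Sd^0.27·e^(0.036·RH+0.049·T) = 1.634 μm/a
  r_corr = 0.4278 + 1.634 = 2.062 μm/a
  mass loss = 2.062 μm/a × 8.96 g/cm³ = 18.47 g·m⁻²·a⁻¹
zinc: T>10 °C ⇒ hinge -0.071·(23.4−10) = -0.9514
  SO₂ term: 0.0129·5.6^0.44·exp(0.046·85-0.9514) = 0.5305
  Sd branch = 0.0175·Sd^0.57·e^(0.008·RH+0.085·T) = 1.567 μm/a
  r_corr = 0.5305 + 1.567 = 2.097 μm/a
  mass loss = 2.097 μm/a × 7.14 g/cm³ = 14.97 g·m⁻²·a⁻¹
Ordering by g·m⁻²·a⁻¹: copper (18.5) > zinc (15)

copper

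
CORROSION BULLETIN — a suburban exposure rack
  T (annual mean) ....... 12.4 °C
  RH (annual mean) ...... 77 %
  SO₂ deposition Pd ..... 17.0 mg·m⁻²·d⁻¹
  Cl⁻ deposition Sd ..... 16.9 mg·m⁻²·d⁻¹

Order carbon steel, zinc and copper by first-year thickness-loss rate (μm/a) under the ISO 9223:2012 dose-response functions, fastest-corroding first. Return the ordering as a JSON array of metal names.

carbon steel: temperature factor f = -0.054·(2.4) = -0.1296
  sulphur-dioxide contribution → 31.65 μm/a
  chloride contribution → 12.27 μm/a
  total first-year rate 43.92 μm/a
zinc: T>10 °C ⇒ hinge -0.071·(12.4−10) = -0.1704
  sulphur-dioxide contribution → 1.307 μm/a
  chloride contribution → 0.4658 μm/a
  ⇒ r_corr(zinc) = 1.773 μm/a
copper: temperature factor f = -0.080·(2.4) = -0.1920
  sulphur-dioxide contribution → 0.8586 μm/a
  chloride contribution → 0.6456 μm/a
  ⇒ r_corr(copper) = 1.504 μm/a
Ordering by μm/a: carbon steel (43.9) > zinc (1.77) > copper (1.5)

["carbon steel", "zinc", "copper"]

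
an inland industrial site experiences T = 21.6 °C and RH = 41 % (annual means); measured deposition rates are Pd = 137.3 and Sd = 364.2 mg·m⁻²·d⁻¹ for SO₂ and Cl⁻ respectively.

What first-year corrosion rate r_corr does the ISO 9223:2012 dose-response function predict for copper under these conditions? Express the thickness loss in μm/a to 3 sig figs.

r_corr = 0.720 μm/a

copper: f(T) = -0.080·(T−10) [T>10 °C] = -0.9280
  sulphur-dioxide contribution → 0.08465 μm/a
  chloride contribution → 0.6353 μm/a
  total first-year rate 0.7199 μm/a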